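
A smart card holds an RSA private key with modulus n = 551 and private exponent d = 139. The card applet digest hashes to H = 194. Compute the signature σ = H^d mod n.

161

H^2 ≡ 194^2 = 37636 ≡ 168
H^4 ≡ 168^2 = 28224 ≡ 123
H^8 ≡ 123^2 = 15129 ≡ 252
H^16 ≡ 252^2 = 63504 ≡ 139
H^32 ≡ 139^2 = 19321 ≡ 36
H^64 ≡ 36^2 = 1296 ≡ 194
H^128 ≡ 194^2 = 37636 ≡ 168
139 = 128 + 8 + 2 + 1, so H^139 ≡ 168·252·168·194 ≡ 161 (mod 551)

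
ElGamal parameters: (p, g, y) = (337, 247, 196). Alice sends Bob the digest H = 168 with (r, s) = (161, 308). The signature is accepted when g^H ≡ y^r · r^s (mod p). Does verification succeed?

Left side g^H mod p:
Squares mod 337: 247^1≡247, 247^2≡12, 247^4≡144, 247^8≡179, 247^16≡26, 247^32≡2, 247^64≡4, 247^128≡16
168 = 128 + 32 + 8, so 247^168 ≡ 16·2·179 ≡ 336 (mod 337)
Right side y^r · r^s mod p:
Squares mod 337: 196^1≡196, 196^2≡335, 196^4≡4, 196^8≡16, 196^16≡256, 196^32≡158, 196^64≡26, 196^128≡2
161 = 128 + 32 + 1, so 196^161 ≡ 2·158·196 ≡ 265 (mod 337)
Squares mod 337: 161^1≡161, 161^2≡309, 161^4≡110, 161^8≡305, 161^16≡13, 161^32≡169, 161^64≡253, 161^128≡316, 161^256≡104
308 = 256 + 32 + 16 + 4, so 161^308 ≡ 104·169·13·110 ≡ 220 (mod 337)
265·220 = 58300 ≡ 336 (mod 337)
336 ≡ 336 (mod 337), so the signature is genuine.

passes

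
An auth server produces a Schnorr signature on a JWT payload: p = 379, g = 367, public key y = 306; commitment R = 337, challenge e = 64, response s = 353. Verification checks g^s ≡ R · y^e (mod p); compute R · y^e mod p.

34

306^2 = 93636 ≡ 23
306^4 ≡ 23^2 = 529 ≡ 150
306^8 ≡ 150^2 = 22500 ≡ 139
306^16 ≡ 139^2 = 19321 ≡ 371
306^32 ≡ 371^2 = 137641 ≡ 64
306^64 ≡ 64^2 = 4096 ≡ 306
R · y^e ≡ 337·306 = 103122 ≡ 34 (mod 379)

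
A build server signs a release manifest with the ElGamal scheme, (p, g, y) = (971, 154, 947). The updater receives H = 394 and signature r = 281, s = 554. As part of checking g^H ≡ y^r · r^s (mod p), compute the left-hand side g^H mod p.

154^2 = 23716 ≡ 412
154^4 ≡ 412^2 = 169744 ≡ 790
154^8 ≡ 790^2 = 624100 ≡ 718
154^16 ≡ 718^2 = 515524 ≡ 894
154^32 ≡ 894^2 = 799236 ≡ 103
154^64 ≡ 103^2 = 10609 ≡ 899
154^128 ≡ 899^2 = 808201 ≡ 329
154^256 ≡ 329^2 = 108241 ≡ 460
394 = 256 + 128 + 8 + 2, so 154^394 ≡ 460·329·718·412 ≡ 467 (mod 971)

467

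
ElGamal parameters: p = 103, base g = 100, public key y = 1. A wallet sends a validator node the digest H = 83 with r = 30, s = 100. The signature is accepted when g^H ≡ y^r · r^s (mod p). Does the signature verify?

Left side g^H mod p:
100^83 mod 103 = 23
Right side y^r · r^s mod p:
1^30 mod 103 = 1
30^100 mod 103 = 61
1·61 = 61 ≡ 61 (mod 103)
23 ≠ 61, so verification fails.

does not verify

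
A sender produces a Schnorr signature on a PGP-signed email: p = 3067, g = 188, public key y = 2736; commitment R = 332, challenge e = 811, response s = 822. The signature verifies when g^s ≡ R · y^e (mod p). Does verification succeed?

passes

g^s mod p:
188^2 = 35344 ≡ 1607
188^4 ≡ 1607^2 = 2582449 ≡ 35
188^8 ≡ 35^2 = 1225
188^16 ≡ 1225^2 = 1500625 ≡ 862
188^32 ≡ 862^2 = 743044 ≡ 830
188^64 ≡ 830^2 = 688900 ≡ 1892
188^128 ≡ 1892^2 = 3579664 ≡ 475
188^256 ≡ 475^2 = 225625 ≡ 1734
188^512 ≡ 1734^2 = 3006756 ≡ 1096
822 = 512 + 256 + 32 + 16 + 4 + 2, so 188^822 ≡ 1096·1734·830·862·35·1607 ≡ 2255 (mod 3067)
R · y^e mod p:
2736^2 = 7485696 ≡ 2216
2736^4 ≡ 2216^2 = 4910656 ≡ 389
2736^8 ≡ 389^2 = 151321 ≡ 1038
2736^16 ≡ 1038^2 = 1077444 ≡ 927
2736^32 ≡ 927^2 = 859329 ≡ 569
2736^64 ≡ 569^2 = 323761 ≡ 1726
2736^128 ≡ 1726^2 = 2979076 ≡ 1019
2736^256 ≡ 1019^2 = 1038361 ≡ 1715
2736^512 ≡ 1715^2 = 2941225 ≡ 3039
811 = 512 + 256 + 32 + 8 + 2 + 1, so 2736^811 ≡ 3039·1715·569·1038·2216·2736 ≡ 1956 (mod 3067)
332·1956 = 649392 ≡ 2255 (mod 3067)
2255 ≡ 2255 (mod 3067); signature holds.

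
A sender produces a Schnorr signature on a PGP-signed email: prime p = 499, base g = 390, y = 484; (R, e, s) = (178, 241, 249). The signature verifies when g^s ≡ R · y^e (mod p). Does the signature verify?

does not verify

g^s mod p:
Squares mod 499: 390^1≡390, 390^2≡404, 390^4≡43, 390^8≡352, 390^16≡152, 390^32≡150, 390^64≡45, 390^128≡29
249 = 128 + 64 + 32 + 16 + 8 + 1, so 390^249 ≡ 29·45·150·152·352·390 ≡ 498 (mod 499)
R · y^e mod p:
Squares mod 499: 484^1≡484, 484^2≡225, 484^4≡226, 484^8≡178, 484^16≡247, 484^32≡131, 484^64≡195, 484^128≡101
241 = 128 + 64 + 32 + 16 + 1, so 484^241 ≡ 101·195·131·247·484 ≡ 328 (mod 499)
178·328 = 58384 ≡ 1 (mod 499)
498 ≠ 1; the check fails.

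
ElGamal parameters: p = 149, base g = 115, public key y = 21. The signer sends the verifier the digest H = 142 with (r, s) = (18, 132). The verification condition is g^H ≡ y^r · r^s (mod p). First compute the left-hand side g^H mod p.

115^2 = 13225 ≡ 113
115^4 ≡ 113^2 = 12769 ≡ 104
115^8 ≡ 104^2 = 10816 ≡ 88
115^16 ≡ 88^2 = 7744 ≡ 145
115^32 ≡ 145^2 = 21025 ≡ 16
115^64 ≡ 16^2 = 256 ≡ 107
115^128 ≡ 107^2 = 11449 ≡ 125
142 = 128 + 8 + 4 + 2, so 115^142 ≡ 125·88·104·113 ≡ 47 (mod 149)

47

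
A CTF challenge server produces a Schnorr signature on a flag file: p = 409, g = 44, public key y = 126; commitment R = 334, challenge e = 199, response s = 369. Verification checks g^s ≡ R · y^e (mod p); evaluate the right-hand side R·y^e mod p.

390

Squares mod 409: 126^1≡126, 126^2≡334, 126^4≡308, 126^8≡385, 126^16≡167, 126^32≡77, 126^64≡203, 126^128≡309
199 = 128 + 64 + 4 + 2 + 1, so 126^199 ≡ 309·203·308·334·126 ≡ 322 (mod 409)
R · y^e ≡ 334·322 = 107548 ≡ 390 (mod 409)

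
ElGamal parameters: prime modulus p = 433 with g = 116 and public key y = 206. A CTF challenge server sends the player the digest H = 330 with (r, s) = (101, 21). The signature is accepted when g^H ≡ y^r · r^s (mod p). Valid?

Left side g^H mod p:
116^2 = 13456 ≡ 33
116^4 ≡ 33^2 = 1089 ≡ 223
116^8 ≡ 223^2 = 49729 ≡ 367
116^16 ≡ 367^2 = 134689 ≡ 26
116^32 ≡ 26^2 = 676 ≡ 243
116^64 ≡ 243^2 = 59049 ≡ 161
116^128 ≡ 161^2 = 25921 ≡ 374
116^256 ≡ 374^2 = 139876 ≡ 17
330 = 256 + 64 + 8 + 2, so 116^330 ≡ 17·161·367·33 ≡ 358 (mod 433)
Right side y^r · r^s mod p:
206^2 = 42436 ≡ 2
206^4 ≡ 2^2 = 4
206^8 ≡ 4^2 = 16
206^16 ≡ 16^2 = 256
206^32 ≡ 256^2 = 65536 ≡ 153
206^64 ≡ 153^2 = 23409 ≡ 27
101 = 64 + 32 + 4 + 1, so 206^101 ≡ 27·153·4·206 ≡ 131 (mod 433)
101^2 = 10201 ≡ 242
101^4 ≡ 242^2 = 58564 ≡ 109
101^8 ≡ 109^2 = 11881 ≡ 190
101^16 ≡ 190^2 = 36100 ≡ 161
21 = 16 + 4 + 1, so 101^21 ≡ 161·109·101 ≡ 180 (mod 433)
131·180 = 23580 ≡ 198 (mod 433)
358 ≠ 198, so verification fails.

no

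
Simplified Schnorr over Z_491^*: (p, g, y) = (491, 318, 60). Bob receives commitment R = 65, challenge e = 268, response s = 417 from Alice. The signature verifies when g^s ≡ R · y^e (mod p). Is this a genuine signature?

g^s mod p:
Squares mod 491: 318^1≡318, 318^2≡469, 318^4≡484, 318^8≡49, 318^16≡437, 318^32≡461, 318^64≡409, 318^128≡341, 318^256≡405
417 = 256 + 128 + 32 + 1, so 318^417 ≡ 405·341·461·318 ≡ 204 (mod 491)
R · y^e mod p:
Squares mod 491: 60^1≡60, 60^2≡163, 60^4≡55, 60^8≡79, 60^16≡349, 60^32≡33, 60^64≡107, 60^128≡156, 60^256≡277
268 = 256 + 8 + 4, so 60^268 ≡ 277·79·55 ≡ 124 (mod 491)
65·124 = 8060 ≡ 204 (mod 491)
204 ≡ 204 (mod 491); signature holds.

genuine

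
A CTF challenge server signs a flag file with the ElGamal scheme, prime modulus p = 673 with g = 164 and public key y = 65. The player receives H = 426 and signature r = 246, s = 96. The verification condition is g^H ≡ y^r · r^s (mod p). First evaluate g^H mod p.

457

164^2 = 26896 ≡ 649
164^4 ≡ 649^2 = 421201 ≡ 576
164^8 ≡ 576^2 = 331776 ≡ 660
164^16 ≡ 660^2 = 435600 ≡ 169
164^32 ≡ 169^2 = 28561 ≡ 295
164^64 ≡ 295^2 = 87025 ≡ 208
164^128 ≡ 208^2 = 43264 ≡ 192
164^256 ≡ 192^2 = 36864 ≡ 522
426 = 256 + 128 + 32 + 8 + 2, so 164^426 ≡ 522·192·295·660·649 ≡ 457 (mod 673)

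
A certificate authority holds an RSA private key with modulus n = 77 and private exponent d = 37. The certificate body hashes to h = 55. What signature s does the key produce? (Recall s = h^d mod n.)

55

h^2 ≡ 55^2 = 3025 ≡ 22
h^4 ≡ 22^2 = 484 ≡ 22
h^8 ≡ 22^2 = 484 ≡ 22
h^16 ≡ 22^2 = 484 ≡ 22
h^32 ≡ 22^2 = 484 ≡ 22
37 = 32 + 4 + 1, so h^37 ≡ 22·22·55 ≡ 55 (mod 77)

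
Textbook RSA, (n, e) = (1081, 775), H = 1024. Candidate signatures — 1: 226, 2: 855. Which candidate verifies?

Candidate 1: 226^2 = 51076 ≡ 269; 226^4 ≡ 269^2 = 72361 ≡ 1015; 226^8 ≡ 1015^2 = 1030225 ≡ 32; 226^16 ≡ 32^2 = 1024; 226^32 ≡ 1024^2 = 1048576 ≡ 6; 226^64 ≡ 6^2 = 36; 226^128 ≡ 36^2 = 1296 ≡ 215; 226^256 ≡ 215^2 = 46225 ≡ 823; 226^512 ≡ 823^2 = 677329 ≡ 623; 775 = 512 + 256 + 4 + 2 + 1, so 226^775 ≡ 623·823·1015·269·226 ≡ 57 (mod 1081)
Candidate 2: 855^2 = 731025 ≡ 269; 855^4 ≡ 269^2 = 72361 ≡ 1015; 855^8 ≡ 1015^2 = 1030225 ≡ 32; 855^16 ≡ 32^2 = 1024; 855^32 ≡ 1024^2 = 1048576 ≡ 6; 855^64 ≡ 6^2 = 36; 855^128 ≡ 36^2 = 1296 ≡ 215; 855^256 ≡ 215^2 = 46225 ≡ 823; 855^512 ≡ 823^2 = 677329 ≡ 623; 775 = 512 + 256 + 4 + 2 + 1, so 855^775 ≡ 623·823·1015·269·855 ≡ 1024 (mod 1081)
  → matches H = 1024

2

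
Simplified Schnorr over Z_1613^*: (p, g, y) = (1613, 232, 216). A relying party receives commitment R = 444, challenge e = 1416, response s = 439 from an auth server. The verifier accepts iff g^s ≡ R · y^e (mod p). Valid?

g^s mod p:
232^2 = 53824 ≡ 595
232^4 ≡ 595^2 = 354025 ≡ 778
232^8 ≡ 778^2 = 605284 ≡ 409
232^16 ≡ 409^2 = 167281 ≡ 1142
232^32 ≡ 1142^2 = 1304164 ≡ 860
232^64 ≡ 860^2 = 739600 ≡ 846
232^128 ≡ 846^2 = 715716 ≡ 1157
232^256 ≡ 1157^2 = 1338649 ≡ 1472
439 = 256 + 128 + 32 + 16 + 4 + 2 + 1, so 232^439 ≡ 1472·1157·860·1142·778·595·232 ≡ 315 (mod 1613)
R · y^e mod p:
216^2 = 46656 ≡ 1492
216^4 ≡ 1492^2 = 2226064 ≡ 124
216^8 ≡ 124^2 = 15376 ≡ 859
216^16 ≡ 859^2 = 737881 ≡ 740
216^32 ≡ 740^2 = 547600 ≡ 793
216^64 ≡ 793^2 = 628849 ≡ 1392
216^128 ≡ 1392^2 = 1937664 ≡ 451
216^256 ≡ 451^2 = 203401 ≡ 163
216^512 ≡ 163^2 = 26569 ≡ 761
216^1024 ≡ 761^2 = 579121 ≡ 54
1416 = 1024 + 256 + 128 + 8, so 216^1416 ≡ 54·163·451·859 ≡ 77 (mod 1613)
444·77 = 34188 ≡ 315 (mod 1613)
315 ≡ 315 (mod 1613); signature holds.

yes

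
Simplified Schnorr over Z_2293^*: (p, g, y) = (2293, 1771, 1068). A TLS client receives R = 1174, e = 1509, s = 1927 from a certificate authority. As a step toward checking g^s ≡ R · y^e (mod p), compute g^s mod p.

38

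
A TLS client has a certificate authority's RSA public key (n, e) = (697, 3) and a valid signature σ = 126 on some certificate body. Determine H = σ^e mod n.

683

σ^2 ≡ 126^2 = 15876 ≡ 542
3 = 2 + 1, so σ^3 ≡ 542·126 ≡ 683 (mod 697)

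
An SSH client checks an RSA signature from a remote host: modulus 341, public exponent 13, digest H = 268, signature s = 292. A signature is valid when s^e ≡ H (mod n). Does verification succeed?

s^2 ≡ 292^2 = 85264 ≡ 14
s^4 ≡ 14^2 = 196
s^8 ≡ 196^2 = 38416 ≡ 224
13 = 8 + 4 + 1, so s^13 ≡ 224·196·292 ≡ 73 (mod 341)
s^13 mod 341 = 73, but H = 268.

fails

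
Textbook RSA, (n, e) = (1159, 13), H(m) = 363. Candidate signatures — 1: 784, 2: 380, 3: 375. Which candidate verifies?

3

Candidate 1: Squares mod 1159: 784^1≡784, 784^2≡386, 784^4≡644, 784^8≡973; 13 = 8 + 4 + 1, so 784^13 ≡ 973·644·784 ≡ 796 (mod 1159)
Candidate 2: Squares mod 1159: 380^1≡380, 380^2≡684, 380^4≡779, 380^8≡684; 13 = 8 + 4 + 1, so 380^13 ≡ 684·779·380 ≡ 380 (mod 1159)
Candidate 3: Squares mod 1159: 375^1≡375, 375^2≡386, 375^4≡644, 375^8≡973; 13 = 8 + 4 + 1, so 375^13 ≡ 973·644·375 ≡ 363 (mod 1159)
  → matches H(m) = 363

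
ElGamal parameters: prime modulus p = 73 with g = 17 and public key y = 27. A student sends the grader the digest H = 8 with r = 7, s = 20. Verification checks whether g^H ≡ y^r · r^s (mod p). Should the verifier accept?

reject

Left side g^H mod p:
17^2 = 289 ≡ 70
17^4 ≡ 70^2 = 4900 ≡ 9
17^8 ≡ 9^2 = 81 ≡ 8
Right side y^r · r^s mod p:
27^2 = 729 ≡ 72
27^4 ≡ 72^2 = 5184 ≡ 1
7 = 4 + 2 + 1, so 27^7 ≡ 1·72·27 ≡ 46 (mod 73)
7^2 = 49
7^4 ≡ 49^2 = 2401 ≡ 65
7^8 ≡ 65^2 = 4225 ≡ 64
7^16 ≡ 64^2 = 4096 ≡ 8
20 = 16 + 4, so 7^20 ≡ 8·65 ≡ 9 (mod 73)
46·9 = 414 ≡ 49 (mod 73)
8 ≠ 49, so verification fails.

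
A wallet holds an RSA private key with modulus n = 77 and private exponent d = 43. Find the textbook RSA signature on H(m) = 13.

(H(m))^2 ≡ 13^2 = 169 ≡ 15
(H(m))^4 ≡ 15^2 = 225 ≡ 71
(H(m))^8 ≡ 71^2 = 5041 ≡ 36
(H(m))^16 ≡ 36^2 = 1296 ≡ 64
(H(m))^32 ≡ 64^2 = 4096 ≡ 15
43 = 32 + 8 + 2 + 1, so (H(m))^43 ≡ 15·36·15·13 ≡ 41 (mod 77)

41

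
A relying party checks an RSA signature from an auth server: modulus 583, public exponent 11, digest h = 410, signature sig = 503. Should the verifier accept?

Squares mod 583: sig^1≡503, sig^2≡570, sig^4≡169, sig^8≡577
11 = 8 + 2 + 1, so sig^11 ≡ 577·570·503 ≡ 173 (mod 583)
The recovered value 173 does not match the digest 410.

reject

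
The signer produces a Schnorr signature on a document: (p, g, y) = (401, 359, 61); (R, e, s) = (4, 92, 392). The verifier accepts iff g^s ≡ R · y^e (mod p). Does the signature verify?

g^s mod p:
359^392 mod 401 = 14
R · y^e mod p:
61^92 mod 401 = 204
4·204 = 816 ≡ 14 (mod 401)
14 ≡ 14 (mod 401); signature holds.

verifies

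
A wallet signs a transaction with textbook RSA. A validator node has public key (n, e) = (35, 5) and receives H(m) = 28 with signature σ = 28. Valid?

yes

σ^2 ≡ 28^2 = 784 ≡ 14
σ^4 ≡ 14^2 = 196 ≡ 21
5 = 4 + 1, so σ^5 ≡ 21·28 ≡ 28 (mod 35)
Since 28 equals the digest 28, verification succeeds.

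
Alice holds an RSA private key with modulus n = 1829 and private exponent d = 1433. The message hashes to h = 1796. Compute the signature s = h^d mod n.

116

h^2 ≡ 1796^2 = 3225616 ≡ 1089
h^4 ≡ 1089^2 = 1185921 ≡ 729
h^8 ≡ 729^2 = 531441 ≡ 1031
h^16 ≡ 1031^2 = 1062961 ≡ 312
h^32 ≡ 312^2 = 97344 ≡ 407
h^64 ≡ 407^2 = 165649 ≡ 1039
h^128 ≡ 1039^2 = 1079521 ≡ 411
h^256 ≡ 411^2 = 168921 ≡ 653
h^512 ≡ 653^2 = 426409 ≡ 252
h^1024 ≡ 252^2 = 63504 ≡ 1318
1433 = 1024 + 256 + 128 + 16 + 8 + 1, so h^1433 ≡ 1318·653·411·312·1031·1796 ≡ 116 (mod 1829)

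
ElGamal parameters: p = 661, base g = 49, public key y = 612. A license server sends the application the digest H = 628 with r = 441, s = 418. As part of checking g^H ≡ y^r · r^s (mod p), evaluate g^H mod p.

Squares mod 661: 49^1≡49, 49^2≡418, 49^4≡220, 49^8≡147, 49^16≡457, 49^32≡634, 49^64≡68, 49^128≡658, 49^256≡9, 49^512≡81
628 = 512 + 64 + 32 + 16 + 4, so 49^628 ≡ 81·68·634·457·220 ≡ 612 (mod 661)

612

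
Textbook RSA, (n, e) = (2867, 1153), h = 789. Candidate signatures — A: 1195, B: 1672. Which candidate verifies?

B

Candidate A: Squares mod 2867: 1195^1≡1195, 1195^2≡259, 1195^4≡1140, 1195^8≡849, 1195^16≡1184, 1195^32≡2760, 1195^64≡2848, 1195^128≡361, 1195^256≡1306, 1195^512≡2638, 1195^1024≡835; 1153 = 1024 + 128 + 1, so 1195^1153 ≡ 835·361·1195 ≡ 2078 (mod 2867)
Candidate B: Squares mod 2867: 1672^1≡1672, 1672^2≡259, 1672^4≡1140, 1672^8≡849, 1672^16≡1184, 1672^32≡2760, 1672^64≡2848, 1672^128≡361, 1672^256≡1306, 1672^512≡2638, 1672^1024≡835; 1153 = 1024 + 128 + 1, so 1672^1153 ≡ 835·361·1672 ≡ 789 (mod 2867)
  → matches h = 789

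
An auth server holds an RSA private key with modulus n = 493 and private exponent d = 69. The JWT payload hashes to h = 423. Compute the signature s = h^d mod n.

h^69 mod 493 = 104

104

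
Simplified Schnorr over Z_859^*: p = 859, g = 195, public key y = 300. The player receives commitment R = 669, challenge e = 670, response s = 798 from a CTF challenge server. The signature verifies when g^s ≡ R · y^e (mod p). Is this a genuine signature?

forged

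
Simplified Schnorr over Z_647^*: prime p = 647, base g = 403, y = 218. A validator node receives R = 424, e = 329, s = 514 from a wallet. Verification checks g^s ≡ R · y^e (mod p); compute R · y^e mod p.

218^329 mod 647 = 338
R · y^e ≡ 424·338 = 143312 ≡ 325 (mod 647)

325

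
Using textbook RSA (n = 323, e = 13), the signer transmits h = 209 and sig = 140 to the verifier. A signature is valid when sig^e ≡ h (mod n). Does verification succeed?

sig^2 ≡ 140^2 = 19600 ≡ 220
sig^4 ≡ 220^2 = 48400 ≡ 273
sig^8 ≡ 273^2 = 74529 ≡ 239
13 = 8 + 4 + 1, so sig^13 ≡ 239·273·140 ≡ 140 (mod 323)
sig^13 mod 323 = 140, but h = 209.

fails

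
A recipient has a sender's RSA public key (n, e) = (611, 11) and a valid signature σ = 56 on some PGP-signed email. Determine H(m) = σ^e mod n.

Squares mod 611: σ^1≡56, σ^2≡81, σ^4≡451, σ^8≡549
11 = 8 + 2 + 1, so σ^11 ≡ 549·81·56 ≡ 439 (mod 611)

439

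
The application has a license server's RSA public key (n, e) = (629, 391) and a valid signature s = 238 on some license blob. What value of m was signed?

s^2 ≡ 238^2 = 56644 ≡ 34
s^4 ≡ 34^2 = 1156 ≡ 527
s^8 ≡ 527^2 = 277729 ≡ 340
s^16 ≡ 340^2 = 115600 ≡ 493
s^32 ≡ 493^2 = 243049 ≡ 255
s^64 ≡ 255^2 = 65025 ≡ 238
s^128 ≡ 238^2 = 56644 ≡ 34
s^256 ≡ 34^2 = 1156 ≡ 527
391 = 256 + 128 + 4 + 2 + 1, so s^391 ≡ 527·34·527·34·238 ≡ 527 (mod 629)

527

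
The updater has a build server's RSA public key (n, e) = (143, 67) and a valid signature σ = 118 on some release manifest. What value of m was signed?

79

σ^2 ≡ 118^2 = 13924 ≡ 53
σ^4 ≡ 53^2 = 2809 ≡ 92
σ^8 ≡ 92^2 = 8464 ≡ 27
σ^16 ≡ 27^2 = 729 ≡ 14
σ^32 ≡ 14^2 = 196 ≡ 53
σ^64 ≡ 53^2 = 2809 ≡ 92
67 = 64 + 2 + 1, so σ^67 ≡ 92·53·118 ≡ 79 (mod 143)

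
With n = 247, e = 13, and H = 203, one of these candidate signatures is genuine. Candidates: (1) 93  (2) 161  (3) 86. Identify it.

Candidate 1: Squares mod 247: 93^1≡93, 93^2≡4, 93^4≡16, 93^8≡9; 13 = 8 + 4 + 1, so 93^13 ≡ 9·16·93 ≡ 54 (mod 247)
Candidate 2: Squares mod 247: 161^1≡161, 161^2≡233, 161^4≡196, 161^8≡131; 13 = 8 + 4 + 1, so 161^13 ≡ 131·196·161 ≡ 44 (mod 247)
Candidate 3: Squares mod 247: 86^1≡86, 86^2≡233, 86^4≡196, 86^8≡131; 13 = 8 + 4 + 1, so 86^13 ≡ 131·196·86 ≡ 203 (mod 247)
  → matches H = 203

3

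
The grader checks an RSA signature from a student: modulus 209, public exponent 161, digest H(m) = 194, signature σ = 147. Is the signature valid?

invalid

σ^161 mod 209 = 15
σ^161 mod 209 = 15, but H(m) = 194.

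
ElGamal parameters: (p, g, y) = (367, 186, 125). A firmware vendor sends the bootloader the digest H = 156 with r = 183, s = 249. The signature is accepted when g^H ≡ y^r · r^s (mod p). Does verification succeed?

passes

Left side g^H mod p:
Squares mod 367: 186^1≡186, 186^2≡98, 186^4≡62, 186^8≡174, 186^16≡182, 186^32≡94, 186^64≡28, 186^128≡50
156 = 128 + 16 + 8 + 4, so 186^156 ≡ 50·182·174·62 ≡ 135 (mod 367)
Right side y^r · r^s mod p:
Squares mod 367: 125^1≡125, 125^2≡211, 125^4≡114, 125^8≡151, 125^16≡47, 125^32≡7, 125^64≡49, 125^128≡199
183 = 128 + 32 + 16 + 4 + 2 + 1, so 125^183 ≡ 199·7·47·114·211·125 ≡ 366 (mod 367)
Squares mod 367: 183^1≡183, 183^2≡92, 183^4≡23, 183^8≡162, 183^16≡187, 183^32≡104, 183^64≡173, 183^128≡202
249 = 128 + 64 + 32 + 16 + 8 + 1, so 183^249 ≡ 202·173·104·187·162·183 ≡ 232 (mod 367)
366·232 = 84912 ≡ 135 (mod 367)
135 ≡ 135 (mod 367), so the signature is genuine.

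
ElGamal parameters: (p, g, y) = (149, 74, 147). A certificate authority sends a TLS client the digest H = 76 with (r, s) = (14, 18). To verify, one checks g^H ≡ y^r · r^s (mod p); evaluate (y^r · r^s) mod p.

37

Squares mod 149: 147^1≡147, 147^2≡4, 147^4≡16, 147^8≡107
14 = 8 + 4 + 2, so 147^14 ≡ 107·16·4 ≡ 143 (mod 149)
Squares mod 149: 14^1≡14, 14^2≡47, 14^4≡123, 14^8≡80, 14^16≡142
18 = 16 + 2, so 14^18 ≡ 142·47 ≡ 118 (mod 149)
y^r · r^s ≡ 143·118 = 16874 ≡ 37 (mod 149)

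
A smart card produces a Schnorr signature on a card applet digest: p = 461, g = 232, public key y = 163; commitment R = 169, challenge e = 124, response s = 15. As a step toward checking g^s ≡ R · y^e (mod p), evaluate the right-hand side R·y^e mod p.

45

163^2 = 26569 ≡ 292
163^4 ≡ 292^2 = 85264 ≡ 440
163^8 ≡ 440^2 = 193600 ≡ 441
163^16 ≡ 441^2 = 194481 ≡ 400
163^32 ≡ 400^2 = 160000 ≡ 33
163^64 ≡ 33^2 = 1089 ≡ 167
124 = 64 + 32 + 16 + 8 + 4, so 163^124 ≡ 167·33·400·441·440 ≡ 33 (mod 461)
R · y^e ≡ 169·33 = 5577 ≡ 45 (mod 461)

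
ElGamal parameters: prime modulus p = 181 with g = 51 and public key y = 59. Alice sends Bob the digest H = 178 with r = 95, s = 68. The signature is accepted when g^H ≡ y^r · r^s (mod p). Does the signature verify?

Left side g^H mod p:
Squares mod 181: 51^1≡51, 51^2≡67, 51^4≡145, 51^8≡29, 51^16≡117, 51^32≡114, 51^64≡145, 51^128≡29
178 = 128 + 32 + 16 + 2, so 51^178 ≡ 29·114·117·67 ≡ 154 (mod 181)
Right side y^r · r^s mod p:
Squares mod 181: 59^1≡59, 59^2≡42, 59^4≡135, 59^8≡125, 59^16≡59, 59^32≡42, 59^64≡135
95 = 64 + 16 + 8 + 4 + 2 + 1, so 59^95 ≡ 135·59·125·135·42·59 ≡ 1 (mod 181)
Squares mod 181: 95^1≡95, 95^2≡156, 95^4≡82, 95^8≡27, 95^16≡5, 95^32≡25, 95^64≡82
68 = 64 + 4, so 95^68 ≡ 82·82 ≡ 27 (mod 181)
1·27 = 27 ≡ 27 (mod 181)
154 ≠ 27, so verification fails.

does not verify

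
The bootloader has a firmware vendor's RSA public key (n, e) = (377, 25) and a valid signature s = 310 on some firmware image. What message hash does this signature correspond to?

s^2 ≡ 310^2 = 96100 ≡ 342
s^4 ≡ 342^2 = 116964 ≡ 94
s^8 ≡ 94^2 = 8836 ≡ 165
s^16 ≡ 165^2 = 27225 ≡ 81
25 = 16 + 8 + 1, so s^25 ≡ 81·165·310 ≡ 297 (mod 377)

297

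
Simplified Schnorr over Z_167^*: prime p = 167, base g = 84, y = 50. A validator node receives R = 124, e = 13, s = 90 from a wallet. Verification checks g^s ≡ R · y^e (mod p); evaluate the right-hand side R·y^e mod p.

137

50^2 = 2500 ≡ 162
50^4 ≡ 162^2 = 26244 ≡ 25
50^8 ≡ 25^2 = 625 ≡ 124
13 = 8 + 4 + 1, so 50^13 ≡ 124·25·50 ≡ 24 (mod 167)
R · y^e ≡ 124·24 = 2976 ≡ 137 (mod 167)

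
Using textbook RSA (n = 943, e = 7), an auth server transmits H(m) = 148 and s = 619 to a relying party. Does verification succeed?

passes

Squares mod 943: s^1≡619, s^2≡303, s^4≡338
7 = 4 + 2 + 1, so s^7 ≡ 338·303·619 ≡ 148 (mod 943)
148 = H(m), so the signature checks out.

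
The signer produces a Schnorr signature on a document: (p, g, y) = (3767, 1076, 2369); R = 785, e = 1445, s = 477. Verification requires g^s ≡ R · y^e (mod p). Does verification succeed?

fails

g^s mod p:
1076^2 = 1157776 ≡ 1307
1076^4 ≡ 1307^2 = 1708249 ≡ 1798
1076^8 ≡ 1798^2 = 3232804 ≡ 718
1076^16 ≡ 718^2 = 515524 ≡ 3212
1076^32 ≡ 3212^2 = 10316944 ≡ 2898
1076^64 ≡ 2898^2 = 8398404 ≡ 1761
1076^128 ≡ 1761^2 = 3101121 ≡ 880
1076^256 ≡ 880^2 = 774400 ≡ 2165
477 = 256 + 128 + 64 + 16 + 8 + 4 + 1, so 1076^477 ≡ 2165·880·1761·3212·718·1798·1076 ≡ 2608 (mod 3767)
R · y^e mod p:
2369^2 = 5612161 ≡ 3098
2369^4 ≡ 3098^2 = 9597604 ≡ 3055
2369^8 ≡ 3055^2 = 9333025 ≡ 2166
2369^16 ≡ 2166^2 = 4691556 ≡ 1641
2369^32 ≡ 1641^2 = 2692881 ≡ 3243
2369^64 ≡ 3243^2 = 10517049 ≡ 3352
2369^128 ≡ 3352^2 = 11235904 ≡ 2710
2369^256 ≡ 2710^2 = 7344100 ≡ 2217
2369^512 ≡ 2217^2 = 4915089 ≡ 2921
2369^1024 ≡ 2921^2 = 8532241 ≡ 3753
1445 = 1024 + 256 + 128 + 32 + 4 + 1, so 2369^1445 ≡ 3753·2217·2710·3243·3055·2369 ≡ 257 (mod 3767)
785·257 = 201745 ≡ 2094 (mod 3767)
2608 ≠ 2094; the check fails.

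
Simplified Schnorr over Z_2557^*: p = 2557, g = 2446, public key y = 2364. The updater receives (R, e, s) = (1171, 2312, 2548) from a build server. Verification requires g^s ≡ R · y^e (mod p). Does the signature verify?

does not verify

g^s mod p:
2446^2 = 5982916 ≡ 2093
2446^4 ≡ 2093^2 = 4380649 ≡ 508
2446^8 ≡ 508^2 = 258064 ≡ 2364
2446^16 ≡ 2364^2 = 5588496 ≡ 1451
2446^32 ≡ 1451^2 = 2105401 ≡ 990
2446^64 ≡ 990^2 = 980100 ≡ 769
2446^128 ≡ 769^2 = 591361 ≡ 694
2446^256 ≡ 694^2 = 481636 ≡ 920
2446^512 ≡ 920^2 = 846400 ≡ 33
2446^1024 ≡ 33^2 = 1089
2446^2048 ≡ 1089^2 = 1185921 ≡ 2030
2548 = 2048 + 256 + 128 + 64 + 32 + 16 + 4, so 2446^2548 ≡ 2030·920·694·769·990·1451·508 ≡ 2504 (mod 2557)
R · y^e mod p:
2364^2 = 5588496 ≡ 1451
2364^4 ≡ 1451^2 = 2105401 ≡ 990
2364^8 ≡ 990^2 = 980100 ≡ 769
2364^16 ≡ 769^2 = 591361 ≡ 694
2364^32 ≡ 694^2 = 481636 ≡ 920
2364^64 ≡ 920^2 = 846400 ≡ 33
2364^128 ≡ 33^2 = 1089
2364^256 ≡ 1089^2 = 1185921 ≡ 2030
2364^512 ≡ 2030^2 = 4120900 ≡ 1573
2364^1024 ≡ 1573^2 = 2474329 ≡ 1710
2364^2048 ≡ 1710^2 = 2924100 ≡ 1449
2312 = 2048 + 256 + 8, so 2364^2312 ≡ 1449·2030·769 ≡ 1748 (mod 2557)
1171·1748 = 2046908 ≡ 1308 (mod 2557)
2504 ≠ 1308; the check fails.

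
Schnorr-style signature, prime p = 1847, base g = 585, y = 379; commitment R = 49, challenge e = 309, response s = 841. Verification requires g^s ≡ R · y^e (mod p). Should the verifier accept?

accept

g^s mod p:
585^2 = 342225 ≡ 530
585^4 ≡ 530^2 = 280900 ≡ 156
585^8 ≡ 156^2 = 24336 ≡ 325
585^16 ≡ 325^2 = 105625 ≡ 346
585^32 ≡ 346^2 = 119716 ≡ 1508
585^64 ≡ 1508^2 = 2274064 ≡ 407
585^128 ≡ 407^2 = 165649 ≡ 1266
585^256 ≡ 1266^2 = 1602756 ≡ 1407
585^512 ≡ 1407^2 = 1979649 ≡ 1512
841 = 512 + 256 + 64 + 8 + 1, so 585^841 ≡ 1512·1407·407·325·585 ≡ 226 (mod 1847)
R · y^e mod p:
379^2 = 143641 ≡ 1422
379^4 ≡ 1422^2 = 2022084 ≡ 1466
379^8 ≡ 1466^2 = 2149156 ≡ 1095
379^16 ≡ 1095^2 = 1199025 ≡ 322
379^32 ≡ 322^2 = 103684 ≡ 252
379^64 ≡ 252^2 = 63504 ≡ 706
379^128 ≡ 706^2 = 498436 ≡ 1593
379^256 ≡ 1593^2 = 2537649 ≡ 1718
309 = 256 + 32 + 16 + 4 + 1, so 379^309 ≡ 1718·252·322·1466·379 ≡ 80 (mod 1847)
49·80 = 3920 ≡ 226 (mod 1847)
226 ≡ 226 (mod 1847); signature holds.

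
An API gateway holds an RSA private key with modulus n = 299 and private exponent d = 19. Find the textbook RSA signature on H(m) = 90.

(H(m))^2 ≡ 90^2 = 8100 ≡ 27
(H(m))^4 ≡ 27^2 = 729 ≡ 131
(H(m))^8 ≡ 131^2 = 17161 ≡ 118
(H(m))^16 ≡ 118^2 = 13924 ≡ 170
19 = 16 + 2 + 1, so (H(m))^19 ≡ 170·27·90 ≡ 181 (mod 299)

181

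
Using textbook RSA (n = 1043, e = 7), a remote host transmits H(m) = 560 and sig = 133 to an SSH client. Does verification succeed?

passes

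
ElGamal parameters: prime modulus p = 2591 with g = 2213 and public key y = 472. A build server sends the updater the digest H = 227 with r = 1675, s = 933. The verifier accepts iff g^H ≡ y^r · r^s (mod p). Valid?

Left side g^H mod p:
2213^2 = 4897369 ≡ 379
2213^4 ≡ 379^2 = 143641 ≡ 1136
2213^8 ≡ 1136^2 = 1290496 ≡ 178
2213^16 ≡ 178^2 = 31684 ≡ 592
2213^32 ≡ 592^2 = 350464 ≡ 679
2213^64 ≡ 679^2 = 461041 ≡ 2434
2213^128 ≡ 2434^2 = 5924356 ≡ 1330
227 = 128 + 64 + 32 + 2 + 1, so 2213^227 ≡ 1330·2434·679·379·2213 ≡ 1679 (mod 2591)
Right side y^r · r^s mod p:
472^2 = 222784 ≡ 2549
472^4 ≡ 2549^2 = 6497401 ≡ 1764
472^8 ≡ 1764^2 = 3111696 ≡ 2496
472^16 ≡ 2496^2 = 6230016 ≡ 1252
472^32 ≡ 1252^2 = 1567504 ≡ 2540
472^64 ≡ 2540^2 = 6451600 ≡ 10
472^128 ≡ 10^2 = 100
472^256 ≡ 100^2 = 10000 ≡ 2227
472^512 ≡ 2227^2 = 4959529 ≡ 355
472^1024 ≡ 355^2 = 126025 ≡ 1657
1675 = 1024 + 512 + 128 + 8 + 2 + 1, so 472^1675 ≡ 1657·355·100·2496·2549·472 ≡ 185 (mod 2591)
1675^2 = 2805625 ≡ 2163
1675^4 ≡ 2163^2 = 4678569 ≡ 1814
1675^8 ≡ 1814^2 = 3290596 ≡ 26
1675^16 ≡ 26^2 = 676
1675^32 ≡ 676^2 = 456976 ≡ 960
1675^64 ≡ 960^2 = 921600 ≡ 1795
1675^128 ≡ 1795^2 = 3222025 ≡ 1412
1675^256 ≡ 1412^2 = 1993744 ≡ 1265
1675^512 ≡ 1265^2 = 1600225 ≡ 1578
933 = 512 + 256 + 128 + 32 + 4 + 1, so 1675^933 ≡ 1578·1265·1412·960·1814·1675 ≡ 2287 (mod 2591)
185·2287 = 423095 ≡ 762 (mod 2591)
1679 ≠ 762, so verification fails.

no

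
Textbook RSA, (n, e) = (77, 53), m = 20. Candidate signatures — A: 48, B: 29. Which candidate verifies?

A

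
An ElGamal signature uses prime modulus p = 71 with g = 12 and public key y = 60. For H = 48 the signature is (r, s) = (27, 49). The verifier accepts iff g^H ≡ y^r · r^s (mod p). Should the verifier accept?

accept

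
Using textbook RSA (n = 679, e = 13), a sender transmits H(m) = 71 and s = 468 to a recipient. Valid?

no

s^2 ≡ 468^2 = 219024 ≡ 386
s^4 ≡ 386^2 = 148996 ≡ 295
s^8 ≡ 295^2 = 87025 ≡ 113
13 = 8 + 4 + 1, so s^13 ≡ 113·295·468 ≡ 76 (mod 679)
s^13 mod 679 = 76, but H(m) = 71.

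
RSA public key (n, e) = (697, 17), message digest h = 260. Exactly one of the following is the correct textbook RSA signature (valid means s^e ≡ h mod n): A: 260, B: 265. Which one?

A

Candidate A: Squares mod 697: 260^1≡260, 260^2≡688, 260^4≡81, 260^8≡288, 260^16≡1; 17 = 16 + 1, so 260^17 ≡ 1·260 ≡ 260 (mod 697)
  → matches h = 260
Candidate B: Squares mod 697: 265^1≡265, 265^2≡525, 265^4≡310, 265^8≡611, 265^16≡426; 17 = 16 + 1, so 265^17 ≡ 426·265 ≡ 673 (mod 697)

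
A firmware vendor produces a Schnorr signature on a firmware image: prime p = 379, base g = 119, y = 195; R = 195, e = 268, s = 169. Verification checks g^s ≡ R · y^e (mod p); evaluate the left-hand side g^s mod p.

119

Squares mod 379: 119^1≡119, 119^2≡138, 119^4≡94, 119^8≡119, 119^16≡138, 119^32≡94, 119^64≡119, 119^128≡138
169 = 128 + 32 + 8 + 1, so 119^169 ≡ 138·94·119·119 ≡ 119 (mod 379)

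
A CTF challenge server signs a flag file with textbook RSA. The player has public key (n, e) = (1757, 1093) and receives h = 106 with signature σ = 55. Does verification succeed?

σ^2 ≡ 55^2 = 3025 ≡ 1268
σ^4 ≡ 1268^2 = 1607824 ≡ 169
σ^8 ≡ 169^2 = 28561 ≡ 449
σ^16 ≡ 449^2 = 201601 ≡ 1303
σ^32 ≡ 1303^2 = 1697809 ≡ 547
σ^64 ≡ 547^2 = 299209 ≡ 519
σ^128 ≡ 519^2 = 269361 ≡ 540
σ^256 ≡ 540^2 = 291600 ≡ 1695
σ^512 ≡ 1695^2 = 2873025 ≡ 330
σ^1024 ≡ 330^2 = 108900 ≡ 1723
1093 = 1024 + 64 + 4 + 1, so σ^1093 ≡ 1723·519·169·55 ≡ 1651 (mod 1757)
1651 ≠ 106, so verification fails.

fails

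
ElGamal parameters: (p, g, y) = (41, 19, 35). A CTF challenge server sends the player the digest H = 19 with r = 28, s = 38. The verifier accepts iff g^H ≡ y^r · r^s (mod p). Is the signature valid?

Left side g^H mod p:
Squares mod 41: 19^1≡19, 19^2≡33, 19^4≡23, 19^8≡37, 19^16≡16
19 = 16 + 2 + 1, so 19^19 ≡ 16·33·19 ≡ 28 (mod 41)
Right side y^r · r^s mod p:
Squares mod 41: 35^1≡35, 35^2≡36, 35^4≡25, 35^8≡10, 35^16≡18
28 = 16 + 8 + 4, so 35^28 ≡ 18·10·25 ≡ 31 (mod 41)
Squares mod 41: 28^1≡28, 28^2≡5, 28^4≡25, 28^8≡10, 28^16≡18, 28^32≡37
38 = 32 + 4 + 2, so 28^38 ≡ 37·25·5 ≡ 33 (mod 41)
31·33 = 1023 ≡ 39 (mod 41)
28 ≠ 39, so verification fails.

invalid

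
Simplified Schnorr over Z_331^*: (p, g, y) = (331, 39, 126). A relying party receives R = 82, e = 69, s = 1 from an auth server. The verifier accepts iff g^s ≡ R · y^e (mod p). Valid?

g^s mod p:
39^1 mod 331 = 39
R · y^e mod p:
126^69 mod 331 = 266
82·266 = 21812 ≡ 297 (mod 331)
39 ≠ 297; the check fails.

no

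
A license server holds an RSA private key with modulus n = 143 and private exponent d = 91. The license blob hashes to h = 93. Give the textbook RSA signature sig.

115

Squares mod 143: h^1≡93, h^2≡69, h^4≡42, h^8≡48, h^16≡16, h^32≡113, h^64≡42
91 = 64 + 16 + 8 + 2 + 1, so h^91 ≡ 42·16·48·69·93 ≡ 115 (mod 143)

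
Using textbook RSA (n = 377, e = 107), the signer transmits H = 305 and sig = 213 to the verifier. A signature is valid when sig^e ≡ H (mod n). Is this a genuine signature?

forged

sig^2 ≡ 213^2 = 45369 ≡ 129
sig^4 ≡ 129^2 = 16641 ≡ 53
sig^8 ≡ 53^2 = 2809 ≡ 170
sig^16 ≡ 170^2 = 28900 ≡ 248
sig^32 ≡ 248^2 = 61504 ≡ 53
sig^64 ≡ 53^2 = 2809 ≡ 170
107 = 64 + 32 + 8 + 2 + 1, so sig^107 ≡ 170·53·170·129·213 ≡ 359 (mod 377)
359 ≠ 305, so verification fails.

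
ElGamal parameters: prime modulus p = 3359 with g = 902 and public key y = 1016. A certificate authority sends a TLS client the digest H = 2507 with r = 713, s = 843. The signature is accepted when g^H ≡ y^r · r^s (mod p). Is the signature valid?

Left side g^H mod p:
Squares mod 3359: 902^1≡902, 902^2≡726, 902^4≡3072, 902^8≡1753, 902^16≡2883, 902^32≡1523, 902^64≡1819, 902^128≡146, 902^256≡1162, 902^512≡3285, 902^1024≡2117, 902^2048≡783
2507 = 2048 + 256 + 128 + 64 + 8 + 2 + 1, so 902^2507 ≡ 783·1162·146·1819·1753·726·902 ≡ 996 (mod 3359)
Right side y^r · r^s mod p:
Squares mod 3359: 1016^1≡1016, 1016^2≡1043, 1016^4≡2892, 1016^8≡3113, 1016^16≡54, 1016^32≡2916, 1016^64≡1427, 1016^128≡775, 1016^256≡2723, 1016^512≡1416
713 = 512 + 128 + 64 + 8 + 1, so 1016^713 ≡ 1416·775·1427·3113·1016 ≡ 1251 (mod 3359)
Squares mod 3359: 713^1≡713, 713^2≡1160, 713^4≡2000, 713^8≡2790, 713^16≡1297, 713^32≡2709, 713^64≡2625, 713^128≡1316, 713^256≡1971, 713^512≡1837
843 = 512 + 256 + 64 + 8 + 2 + 1, so 713^843 ≡ 1837·1971·2625·2790·1160·713 ≡ 1035 (mod 3359)
1251·1035 = 1294785 ≡ 1570 (mod 3359)
996 ≠ 1570, so verification fails.

invalid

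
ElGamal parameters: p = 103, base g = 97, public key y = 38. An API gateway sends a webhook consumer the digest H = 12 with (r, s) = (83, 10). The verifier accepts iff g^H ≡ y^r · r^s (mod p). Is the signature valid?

Left side g^H mod p:
97^12 mod 103 = 9
Right side y^r · r^s mod p:
38^83 mod 103 = 28
83^10 mod 103 = 16
28·16 = 448 ≡ 36 (mod 103)
9 ≠ 36, so verification fails.

invalid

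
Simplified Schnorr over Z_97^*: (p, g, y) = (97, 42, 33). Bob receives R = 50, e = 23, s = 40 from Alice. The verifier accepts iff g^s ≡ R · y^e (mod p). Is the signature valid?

g^s mod p:
Squares mod 97: 42^1≡42, 42^2≡18, 42^4≡33, 42^8≡22, 42^16≡96, 42^32≡1
40 = 32 + 8, so 42^40 ≡ 1·22 ≡ 22 (mod 97)
R · y^e mod p:
Squares mod 97: 33^1≡33, 33^2≡22, 33^4≡96, 33^8≡1, 33^16≡1
23 = 16 + 4 + 2 + 1, so 33^23 ≡ 1·96·22·33 ≡ 50 (mod 97)
50·50 = 2500 ≡ 75 (mod 97)
22 ≠ 75; the check fails.

invalid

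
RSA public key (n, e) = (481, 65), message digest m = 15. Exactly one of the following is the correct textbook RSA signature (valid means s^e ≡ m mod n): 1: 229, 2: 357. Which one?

2

Candidate 1: Squares mod 481: 229^1≡229, 229^2≡12, 229^4≡144, 229^8≡53, 229^16≡404, 229^32≡157, 229^64≡118; 65 = 64 + 1, so 229^65 ≡ 118·229 ≡ 86 (mod 481)
Candidate 2: Squares mod 481: 357^1≡357, 357^2≡465, 357^4≡256, 357^8≡120, 357^16≡451, 357^32≡419, 357^64≡477; 65 = 64 + 1, so 357^65 ≡ 477·357 ≡ 15 (mod 481)
  → matches m = 15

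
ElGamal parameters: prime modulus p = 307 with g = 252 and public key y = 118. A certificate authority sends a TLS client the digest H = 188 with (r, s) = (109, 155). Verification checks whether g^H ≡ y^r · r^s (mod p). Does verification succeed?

Left side g^H mod p:
252^188 mod 307 = 277
Right side y^r · r^s mod p:
118^109 mod 307 = 7
109^155 mod 307 = 215
7·215 = 1505 ≡ 277 (mod 307)
277 ≡ 277 (mod 307), so the signature is genuine.

passes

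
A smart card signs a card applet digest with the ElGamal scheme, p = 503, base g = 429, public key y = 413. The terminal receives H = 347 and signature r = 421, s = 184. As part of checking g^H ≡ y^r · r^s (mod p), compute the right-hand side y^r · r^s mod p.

413^2 = 170569 ≡ 52
413^4 ≡ 52^2 = 2704 ≡ 189
413^8 ≡ 189^2 = 35721 ≡ 8
413^16 ≡ 8^2 = 64
413^32 ≡ 64^2 = 4096 ≡ 72
413^64 ≡ 72^2 = 5184 ≡ 154
413^128 ≡ 154^2 = 23716 ≡ 75
413^256 ≡ 75^2 = 5625 ≡ 92
421 = 256 + 128 + 32 + 4 + 1, so 413^421 ≡ 92·75·72·189·413 ≡ 2 (mod 503)
421^2 = 177241 ≡ 185
421^4 ≡ 185^2 = 34225 ≡ 21
421^8 ≡ 21^2 = 441
421^16 ≡ 441^2 = 194481 ≡ 323
421^32 ≡ 323^2 = 104329 ≡ 208
421^64 ≡ 208^2 = 43264 ≡ 6
421^128 ≡ 6^2 = 36
184 = 128 + 32 + 16 + 8, so 421^184 ≡ 36·208·323·441 ≡ 175 (mod 503)
y^r · r^s ≡ 2·175 = 350 ≡ 350 (mod 503)

350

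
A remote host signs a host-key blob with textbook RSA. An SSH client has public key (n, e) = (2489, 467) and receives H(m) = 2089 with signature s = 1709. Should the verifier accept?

accept

s^2 ≡ 1709^2 = 2920681 ≡ 1084
s^4 ≡ 1084^2 = 1175056 ≡ 248
s^8 ≡ 248^2 = 61504 ≡ 1768
s^16 ≡ 1768^2 = 3125824 ≡ 2129
s^32 ≡ 2129^2 = 4532641 ≡ 172
s^64 ≡ 172^2 = 29584 ≡ 2205
s^128 ≡ 2205^2 = 4862025 ≡ 1008
s^256 ≡ 1008^2 = 1016064 ≡ 552
467 = 256 + 128 + 64 + 16 + 2 + 1, so s^467 ≡ 552·1008·2205·2129·1084·1709 ≡ 2089 (mod 2489)
s^467 mod 2489 = 2089 matches H(m).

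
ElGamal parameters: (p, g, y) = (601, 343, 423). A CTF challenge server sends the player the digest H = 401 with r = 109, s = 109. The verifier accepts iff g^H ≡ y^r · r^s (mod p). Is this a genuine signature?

genuine

Left side g^H mod p:
343^2 = 117649 ≡ 454
343^4 ≡ 454^2 = 206116 ≡ 574
343^8 ≡ 574^2 = 329476 ≡ 128
343^16 ≡ 128^2 = 16384 ≡ 157
343^32 ≡ 157^2 = 24649 ≡ 8
343^64 ≡ 8^2 = 64
343^128 ≡ 64^2 = 4096 ≡ 490
343^256 ≡ 490^2 = 240100 ≡ 301
401 = 256 + 128 + 16 + 1, so 343^401 ≡ 301·490·157·343 ≡ 343 (mod 601)
Right side y^r · r^s mod p:
423^2 = 178929 ≡ 432
423^4 ≡ 432^2 = 186624 ≡ 314
423^8 ≡ 314^2 = 98596 ≡ 32
423^16 ≡ 32^2 = 1024 ≡ 423
423^32 ≡ 423^2 = 178929 ≡ 432
423^64 ≡ 432^2 = 186624 ≡ 314
109 = 64 + 32 + 8 + 4 + 1, so 423^109 ≡ 314·432·32·314·423 ≡ 314 (mod 601)
109^2 = 11881 ≡ 462
109^4 ≡ 462^2 = 213444 ≡ 89
109^8 ≡ 89^2 = 7921 ≡ 108
109^16 ≡ 108^2 = 11664 ≡ 245
109^32 ≡ 245^2 = 60025 ≡ 526
109^64 ≡ 526^2 = 276676 ≡ 216
109 = 64 + 32 + 8 + 4 + 1, so 109^109 ≡ 216·526·108·89·109 ≡ 248 (mod 601)
314·248 = 77872 ≡ 343 (mod 601)
343 ≡ 343 (mod 601), so the signature is genuine.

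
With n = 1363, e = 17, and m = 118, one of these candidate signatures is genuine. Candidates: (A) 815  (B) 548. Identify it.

A

Candidate A: 815^2 = 664225 ≡ 444; 815^4 ≡ 444^2 = 197136 ≡ 864; 815^8 ≡ 864^2 = 746496 ≡ 935; 815^16 ≡ 935^2 = 874225 ≡ 542; 17 = 16 + 1, so 815^17 ≡ 542·815 ≡ 118 (mod 1363)
  → matches m = 118
Candidate B: 548^2 = 300304 ≡ 444; 548^4 ≡ 444^2 = 197136 ≡ 864; 548^8 ≡ 864^2 = 746496 ≡ 935; 548^16 ≡ 935^2 = 874225 ≡ 542; 17 = 16 + 1, so 548^17 ≡ 542·548 ≡ 1245 (mod 1363)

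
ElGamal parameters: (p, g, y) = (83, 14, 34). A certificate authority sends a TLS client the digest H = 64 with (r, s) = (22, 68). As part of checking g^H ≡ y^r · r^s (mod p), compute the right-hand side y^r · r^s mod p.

4

Squares mod 83: 34^1≡34, 34^2≡77, 34^4≡36, 34^8≡51, 34^16≡28
22 = 16 + 4 + 2, so 34^22 ≡ 28·36·77 ≡ 11 (mod 83)
Squares mod 83: 22^1≡22, 22^2≡69, 22^4≡30, 22^8≡70, 22^16≡3, 22^32≡9, 22^64≡81
68 = 64 + 4, so 22^68 ≡ 81·30 ≡ 23 (mod 83)
y^r · r^s ≡ 11·23 = 253 ≡ 4 (mod 83)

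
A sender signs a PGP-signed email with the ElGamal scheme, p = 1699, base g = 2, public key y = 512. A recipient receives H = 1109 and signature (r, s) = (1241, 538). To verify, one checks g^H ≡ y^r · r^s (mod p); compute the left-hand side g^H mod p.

Squares mod 1699: 2^1≡2, 2^2≡4, 2^4≡16, 2^8≡256, 2^16≡974, 2^32≡634, 2^64≡992, 2^128≡343, 2^256≡418, 2^512≡1426, 2^1024≡1472
1109 = 1024 + 64 + 16 + 4 + 1, so 2^1109 ≡ 1472·992·974·16·2 ≡ 108 (mod 1699)

108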